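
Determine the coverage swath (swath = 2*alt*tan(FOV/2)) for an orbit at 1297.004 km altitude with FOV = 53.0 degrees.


FOV = 53.0 deg = 0.9250245 rad
swath = 2 * alt * tan(FOV/2) = 2 * 1297.004 * tan(0.4625123)
swath = 2 * 1297.004 * 0.4985816
swath = 1293.3247 km

1293.3247 km


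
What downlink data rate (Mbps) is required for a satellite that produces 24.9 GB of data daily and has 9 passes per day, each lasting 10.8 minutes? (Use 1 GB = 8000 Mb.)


total contact time = 9 * 10.8 * 60 = 5832.0000 s
data = 24.9 GB = 199200.0000 Mb
rate = 199200.0000 / 5832.0000 = 34.1564 Mbps

34.1564 Mbps


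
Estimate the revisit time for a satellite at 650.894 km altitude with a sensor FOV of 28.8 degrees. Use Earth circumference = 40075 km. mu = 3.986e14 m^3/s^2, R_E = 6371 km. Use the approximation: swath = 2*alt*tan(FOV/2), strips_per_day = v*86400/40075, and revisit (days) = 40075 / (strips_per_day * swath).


swath = 2*650.894*tan(0.2513274) = 334.2423 km
v = sqrt(mu/r) = 7534.2758 m/s = 7.5343 km/s
strips/day = v*86400/40075 = 7.5343*86400/40075 = 16.2436
coverage/day = strips * swath = 16.2436 * 334.2423 = 5429.2920 km
revisit = 40075 / 5429.2920 = 7.3813 days

7.3813 days


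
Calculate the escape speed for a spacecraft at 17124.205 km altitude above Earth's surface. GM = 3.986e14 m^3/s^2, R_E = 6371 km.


r = 6371.0 + 17124.205 = 23495.2050 km = 2.3495205e+07 m
v_esc = sqrt(2*mu/r) = sqrt(2*3.986e14 / 2.3495205e+07)
v_esc = 5824.9745 m/s = 5.8250 km/s

5.8250 km/s


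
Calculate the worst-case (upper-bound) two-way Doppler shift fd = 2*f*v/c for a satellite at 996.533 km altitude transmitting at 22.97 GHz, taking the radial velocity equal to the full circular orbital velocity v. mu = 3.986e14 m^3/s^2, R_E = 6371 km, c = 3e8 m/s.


r = 7.367533e+06 m
v = sqrt(mu/r) = 7355.4221 m/s (worst-case radial velocity)
f = 22.97 GHz = 2.297e+10 Hz
fd = 2*f*v/c = 2*2.297e+10*7355.4221/3.0e+08
fd = 1.1263603e+06 Hz

1.1264e+06 Hz


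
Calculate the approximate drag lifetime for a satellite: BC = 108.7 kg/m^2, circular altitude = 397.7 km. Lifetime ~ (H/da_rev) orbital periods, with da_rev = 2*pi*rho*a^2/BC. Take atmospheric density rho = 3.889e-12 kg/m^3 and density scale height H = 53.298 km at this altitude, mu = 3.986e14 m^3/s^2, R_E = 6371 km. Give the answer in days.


a = R_E + alt = 6768.7000 km = 6.7687e+06 m
da_rev = 2*pi*rho*a^2/BC = 2*pi*3.889e-12*(6.7687e+06)^2/108.7 = 10.299089 m per revolution
N = H/da_rev = 53298.0000 m / 10.299089 m = 5175.0210 revolutions
P = 2*pi*sqrt(a^3/mu) = 5542.0332 s
lifetime = N*P = 5175.0210 * 5542.0332 = 2.8680138e+07 s = 331.9460 days

331.9460 days


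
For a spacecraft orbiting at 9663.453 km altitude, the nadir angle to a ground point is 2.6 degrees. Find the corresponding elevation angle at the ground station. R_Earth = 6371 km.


r = R_E + alt = 16034.4530 km
Law of sines in the satellite / Earth-center / ground-point triangle:
  sin(nadir)/R_E = sin(90 + el)/r  =>  cos(el) = (r/R_E)*sin(nadir)
cos(el) = (16034.4530 / 6371.0000) * sin(2.6 deg) = 0.114169
el = arccos(0.114169) = 83.4443 deg
(Earth-central angle = 90 - nadir - el = 3.9557 deg)

83.4443 degrees


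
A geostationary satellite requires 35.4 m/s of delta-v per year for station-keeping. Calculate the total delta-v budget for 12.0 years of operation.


dV = rate * years = 35.4 * 12.0
dV = 424.8000 m/s

424.8000 m/s


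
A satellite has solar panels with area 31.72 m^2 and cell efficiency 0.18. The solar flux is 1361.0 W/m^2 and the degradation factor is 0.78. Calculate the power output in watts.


P = area * eta * S * degradation
P = 31.72 * 0.18 * 1361.0 * 0.78
P = 6061.1972 W

6061.1972 W


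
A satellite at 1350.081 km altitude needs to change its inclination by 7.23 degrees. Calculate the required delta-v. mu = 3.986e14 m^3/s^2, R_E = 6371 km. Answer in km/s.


r = 7721.0810 km = 7.721081e+06 m
V = sqrt(mu/r) = 7185.0467 m/s
di = 7.23 deg = 0.1261873 rad
dV = 2*V*sin(di/2) = 2*7185.0467*sin(0.06309365)
dV = 906.0603 m/s = 0.9060603 km/s

0.9061 km/s


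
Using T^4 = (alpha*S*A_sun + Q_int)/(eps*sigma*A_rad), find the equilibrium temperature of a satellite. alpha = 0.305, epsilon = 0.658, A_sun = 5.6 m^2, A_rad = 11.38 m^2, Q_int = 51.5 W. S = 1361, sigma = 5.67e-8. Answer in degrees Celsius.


Numerator = alpha*S*A_sun + Q_int = 0.305*1361*5.6 + 51.5 = 2376.0880 W
Denominator = eps*sigma*A_rad = 0.658*5.67e-8*11.38 = 4.2457187e-07 W/K^4
T^4 = 5.596433e+09 K^4
T = 273.5129 K = 0.3629078 C

0.3629 degrees Celsius


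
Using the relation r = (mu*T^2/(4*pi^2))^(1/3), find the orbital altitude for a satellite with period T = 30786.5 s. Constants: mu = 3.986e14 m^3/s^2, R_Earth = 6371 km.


T = 30786.5 s
r = (mu*T^2/(4*pi^2))^(1/3) = (3.986e14 * 30786.5^2 / (4*pi^2))^(1/3)
r = 2.1230786e+07 m = 21230.7856 km
alt = r - R_E = 21230.7856 - 6371 = 14859.7856 km

14859.7856 km


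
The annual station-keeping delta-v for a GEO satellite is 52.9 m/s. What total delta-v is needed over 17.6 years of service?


dV = rate * years = 52.9 * 17.6
dV = 931.0400 m/s

931.0400 m/s


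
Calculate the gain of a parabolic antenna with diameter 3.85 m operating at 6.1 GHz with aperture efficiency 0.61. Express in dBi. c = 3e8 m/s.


lambda = c/f = 3e8 / 6.1e+09 = 0.04918033 m
G = eta*(pi*D/lambda)^2 = 0.61*(pi*3.85/0.04918033)^2
G = 36895.0582 (linear)
G = 10*log10(36895.0582) = 45.6697 dBi

45.6697 dBi


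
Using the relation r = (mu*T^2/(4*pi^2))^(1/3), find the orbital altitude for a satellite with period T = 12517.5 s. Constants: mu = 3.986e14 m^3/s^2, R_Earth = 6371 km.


T = 12517.5 s
r = (mu*T^2/(4*pi^2))^(1/3) = (3.986e14 * 12517.5^2 / (4*pi^2))^(1/3)
r = 1.1652101e+07 m = 11652.1013 km
alt = r - R_E = 11652.1013 - 6371 = 5281.1013 km

5281.1013 km


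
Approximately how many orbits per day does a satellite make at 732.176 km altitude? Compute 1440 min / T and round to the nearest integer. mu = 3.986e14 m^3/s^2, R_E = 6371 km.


r = 7.103176e+06 m
T = 2*pi*sqrt(r^3/mu) = 5957.8571 s = 99.2976 min
revs/day = 1440 / 99.2976 = 14.5019
Rounded: 15 revolutions per day

15 revolutions per day


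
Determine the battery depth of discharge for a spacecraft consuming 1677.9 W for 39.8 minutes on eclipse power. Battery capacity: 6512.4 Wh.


E_used = P * t / 60 = 1677.9 * 39.8 / 60 = 1113.0070 Wh
DOD = E_used / E_total * 100 = 1113.0070 / 6512.4 * 100
DOD = 17.0906 %

17.0906 %


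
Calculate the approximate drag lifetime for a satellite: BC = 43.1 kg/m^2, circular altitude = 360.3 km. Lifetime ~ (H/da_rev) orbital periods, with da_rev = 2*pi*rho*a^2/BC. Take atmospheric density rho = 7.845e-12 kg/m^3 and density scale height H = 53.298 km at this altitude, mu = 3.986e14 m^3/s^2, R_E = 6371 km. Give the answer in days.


a = R_E + alt = 6731.3000 km = 6.7313e+06 m
da_rev = 2*pi*rho*a^2/BC = 2*pi*7.845e-12*(6.7313e+06)^2/43.1 = 51.819526 m per revolution
N = H/da_rev = 53298.0000 m / 51.819526 m = 1028.5312 revolutions
P = 2*pi*sqrt(a^3/mu) = 5496.1635 s
lifetime = N*P = 1028.5312 * 5496.1635 = 5.6529756e+06 s = 65.4280 days

65.4280 days


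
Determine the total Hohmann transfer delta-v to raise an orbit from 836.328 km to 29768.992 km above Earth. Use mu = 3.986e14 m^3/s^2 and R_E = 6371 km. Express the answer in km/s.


r1 = 7207.3280 km = 7.207328e+06 m
r2 = 36139.9920 km = 3.6139992e+07 m
dv1 = sqrt(mu/r1)*(sqrt(2*r2/(r1+r2)) - 1) = 2166.3334 m/s
dv2 = sqrt(mu/r2)*(1 - sqrt(2*r1/(r1+r2))) = 1405.9255 m/s
total dv = |dv1| + |dv2| = 2166.3334 + 1405.9255 = 3572.2589 m/s = 3.5723 km/s

3.5723 km/s


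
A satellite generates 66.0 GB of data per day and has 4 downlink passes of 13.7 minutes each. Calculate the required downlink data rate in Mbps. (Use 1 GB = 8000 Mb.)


total contact time = 4 * 13.7 * 60 = 3288.0000 s
data = 66.0 GB = 528000.0000 Mb
rate = 528000.0000 / 3288.0000 = 160.5839 Mbps

160.5839 Mbps


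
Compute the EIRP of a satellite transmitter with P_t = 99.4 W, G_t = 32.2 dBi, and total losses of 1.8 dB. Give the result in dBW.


Pt = 99.4 W = 19.9739 dBW
EIRP = Pt_dBW + Gt - losses = 19.9739 + 32.2 - 1.8 = 50.3739 dBW

50.3739 dBW


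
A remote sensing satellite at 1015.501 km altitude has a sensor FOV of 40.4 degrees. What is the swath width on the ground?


FOV = 40.4 deg = 0.705113 rad
swath = 2 * alt * tan(FOV/2) = 2 * 1015.501 * tan(0.3525565)
swath = 2 * 1015.501 * 0.3679284
swath = 747.2632 km

747.2632 km


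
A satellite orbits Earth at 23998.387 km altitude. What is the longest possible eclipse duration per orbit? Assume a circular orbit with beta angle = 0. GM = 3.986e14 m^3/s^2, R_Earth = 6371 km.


r = 30369.3870 km
T = 877.8373 min
Eclipse fraction = arcsin(R_E/r)/pi = arcsin(6371.0000/30369.3870)/pi
= arcsin(0.2097836)/pi = 0.06727596
Eclipse duration = 0.06727596 * 877.8373 = 59.0573 min

59.0573 minutes


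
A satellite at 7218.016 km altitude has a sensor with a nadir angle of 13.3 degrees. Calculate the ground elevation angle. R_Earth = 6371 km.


r = R_E + alt = 13589.0160 km
Law of sines in the satellite / Earth-center / ground-point triangle:
  sin(nadir)/R_E = sin(90 + el)/r  =>  cos(el) = (r/R_E)*sin(nadir)
cos(el) = (13589.0160 / 6371.0000) * sin(13.3 deg) = 0.4906843
el = arccos(0.4906843) = 60.6144 deg
(Earth-central angle = 90 - nadir - el = 16.0856 deg)

60.6144 degrees


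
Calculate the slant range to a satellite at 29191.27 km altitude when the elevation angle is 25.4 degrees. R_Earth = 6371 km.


h = 29191.27 km, el = 25.4 deg
d = -R_E*sin(el) + sqrt((R_E*sin(el))^2 + 2*R_E*h + h^2)
d = -6371.0000*sin(0.4433136) + sqrt((6371.0000*0.4289351)^2 + 2*6371.0000*29191.27 + 29191.27^2)
d = 32360.7480 km

32360.7480 km


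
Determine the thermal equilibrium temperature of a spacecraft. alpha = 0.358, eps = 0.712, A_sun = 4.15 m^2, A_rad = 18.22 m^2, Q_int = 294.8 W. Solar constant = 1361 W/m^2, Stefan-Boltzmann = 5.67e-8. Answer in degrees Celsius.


Numerator = alpha*S*A_sun + Q_int = 0.358*1361*4.15 + 294.8 = 2316.8377 W
Denominator = eps*sigma*A_rad = 0.712*5.67e-8*18.22 = 7.3554869e-07 W/K^4
T^4 = 3.1498088e+09 K^4
T = 236.9033 K = -36.2467 C

-36.2467 degrees Celsius


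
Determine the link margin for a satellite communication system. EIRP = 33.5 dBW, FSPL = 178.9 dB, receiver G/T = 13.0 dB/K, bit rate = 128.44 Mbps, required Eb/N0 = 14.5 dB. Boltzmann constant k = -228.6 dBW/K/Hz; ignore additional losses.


C/N0 = EIRP - FSPL + G/T - k = 33.5 - 178.9 + 13.0 - (-228.6)
C/N0 = 96.2000 dB-Hz
R_b = 128.44 Mbps = 1.2844e+08 bps -> 10*log10(R_b) = 81.0870 dB-Hz
Eb/N0 = C/N0 - 10*log10(R_b) = 96.2000 - 81.0870 = 15.1130 dB
Margin = Eb/N0 - Eb/N0_req = 15.1130 - 14.5 = 0.612997 dB (link closes)

0.6130 dB


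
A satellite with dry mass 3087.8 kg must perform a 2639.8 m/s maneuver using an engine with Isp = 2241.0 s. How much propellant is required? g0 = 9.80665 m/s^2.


ve = Isp * g0 = 2241.0 * 9.80665 = 21976.702650 m/s
mass ratio = exp(dv/ve) = exp(2639.8/21976.702650) = 1.12763003
m_prop = m_dry * (mr - 1) = 3087.8 * (1.12763003 - 1)
m_prop = 394.0960 kg

394.0960 kg


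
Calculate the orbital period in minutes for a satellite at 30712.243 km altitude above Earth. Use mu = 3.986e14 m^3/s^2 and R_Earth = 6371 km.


r = 37083.2430 km = 3.7083243e+07 m
T = 2*pi*sqrt(r^3/mu) = 2*pi*sqrt(5.0995649e+22 / 3.986e14)
T = 71068.6035 s = 1184.4767 min

1184.4767 minutes


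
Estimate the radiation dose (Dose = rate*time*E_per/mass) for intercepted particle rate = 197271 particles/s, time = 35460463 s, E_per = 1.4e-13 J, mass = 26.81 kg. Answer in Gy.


Total energy deposited = rate * time * E_per
  = 197271 * 35460463 * 1.4e-13 = 0.9793449 J
Dose = E_total / mass = 0.9793449 / 26.81
Dose = 0.03652909 Gy

0.0365 Gy


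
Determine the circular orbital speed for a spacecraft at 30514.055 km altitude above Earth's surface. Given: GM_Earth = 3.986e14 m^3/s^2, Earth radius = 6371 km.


r = R_E + alt = 6371.0 + 30514.055 = 36885.0550 km = 3.6885055e+07 m
v = sqrt(mu/r) = sqrt(3.986e14 / 3.6885055e+07) = 3287.3310 m/s = 3.2873 km/s

3.2873 km/s


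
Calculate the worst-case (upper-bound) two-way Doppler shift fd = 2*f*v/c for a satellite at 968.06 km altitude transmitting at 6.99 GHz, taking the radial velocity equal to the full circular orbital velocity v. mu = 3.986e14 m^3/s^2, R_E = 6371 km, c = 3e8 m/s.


r = 7.33906e+06 m
v = sqrt(mu/r) = 7369.6766 m/s (worst-case radial velocity)
f = 6.99 GHz = 6.99e+09 Hz
fd = 2*f*v/c = 2*6.99e+09*7369.6766/3.0e+08
fd = 343426.9278 Hz

343426.9278 Hz


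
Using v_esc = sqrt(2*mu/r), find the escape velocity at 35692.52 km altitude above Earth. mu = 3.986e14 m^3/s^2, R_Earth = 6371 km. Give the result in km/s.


r = 6371.0 + 35692.52 = 42063.5200 km = 4.206352e+07 m
v_esc = sqrt(2*mu/r) = sqrt(2*3.986e14 / 4.206352e+07)
v_esc = 4353.4227 m/s = 4.3534 km/s

4.3534 km/s


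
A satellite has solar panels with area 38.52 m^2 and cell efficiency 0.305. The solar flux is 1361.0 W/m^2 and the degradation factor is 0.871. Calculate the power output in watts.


P = area * eta * S * degradation
P = 38.52 * 0.305 * 1361.0 * 0.871
P = 13927.1546 W

13927.1546 W


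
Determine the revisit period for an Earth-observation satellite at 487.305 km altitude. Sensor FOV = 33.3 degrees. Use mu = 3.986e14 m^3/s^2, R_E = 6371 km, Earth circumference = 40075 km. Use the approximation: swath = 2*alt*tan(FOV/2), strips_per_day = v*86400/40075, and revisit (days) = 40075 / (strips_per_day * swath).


swath = 2*487.305*tan(0.2905973) = 291.4702 km
v = sqrt(mu/r) = 7623.6026 m/s = 7.6236 km/s
strips/day = v*86400/40075 = 7.6236*86400/40075 = 16.4362
coverage/day = strips * swath = 16.4362 * 291.4702 = 4790.6519 km
revisit = 40075 / 4790.6519 = 8.3652 days

8.3652 days


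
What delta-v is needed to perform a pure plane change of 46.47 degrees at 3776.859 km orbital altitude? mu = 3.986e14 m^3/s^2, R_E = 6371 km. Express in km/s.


r = 10147.8590 km = 1.0147859e+07 m
V = sqrt(mu/r) = 6267.3137 m/s
di = 46.47 deg = 0.8110545 rad
dV = 2*V*sin(di/2) = 2*6267.3137*sin(0.4055273)
dV = 4944.9519 m/s = 4.9450 km/s

4.9450 km/s


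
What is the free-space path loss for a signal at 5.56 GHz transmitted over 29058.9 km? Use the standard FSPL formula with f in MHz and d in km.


f = 5.56 GHz = 5560.0000 MHz
d = 29058.9 km
FSPL = 32.44 + 20*log10(5560.0000) + 20*log10(29058.9)
FSPL = 32.44 + 74.9015 + 89.2656
FSPL = 196.6071 dB

196.6071 dB


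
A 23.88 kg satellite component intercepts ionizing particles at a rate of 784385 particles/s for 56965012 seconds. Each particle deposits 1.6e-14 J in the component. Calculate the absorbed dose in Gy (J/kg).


Total energy deposited = rate * time * E_per
  = 784385 * 56965012 * 1.6e-14 = 0.71492 J
Dose = E_total / mass = 0.71492 / 23.88
Dose = 0.02993802 Gy

0.0299 Gy


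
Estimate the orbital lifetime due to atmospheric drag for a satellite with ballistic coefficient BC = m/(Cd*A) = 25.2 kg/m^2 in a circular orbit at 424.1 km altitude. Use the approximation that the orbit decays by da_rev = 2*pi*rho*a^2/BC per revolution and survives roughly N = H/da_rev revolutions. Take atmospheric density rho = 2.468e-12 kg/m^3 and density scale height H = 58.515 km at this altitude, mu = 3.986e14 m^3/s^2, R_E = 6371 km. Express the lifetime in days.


a = R_E + alt = 6795.1000 km = 6.7951e+06 m
da_rev = 2*pi*rho*a^2/BC = 2*pi*2.468e-12*(6.7951e+06)^2/25.2 = 28.412941 m per revolution
N = H/da_rev = 58515.0000 m / 28.412941 m = 2059.4489 revolutions
P = 2*pi*sqrt(a^3/mu) = 5574.4882 s
lifetime = N*P = 2059.4489 * 5574.4882 = 1.1480374e+07 s = 132.8747 days

132.8747 days


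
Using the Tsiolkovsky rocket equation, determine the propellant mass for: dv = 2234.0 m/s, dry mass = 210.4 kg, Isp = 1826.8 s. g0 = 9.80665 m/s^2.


ve = Isp * g0 = 1826.8 * 9.80665 = 17914.788220 m/s
mass ratio = exp(dv/ve) = exp(2234.0/17914.788220) = 1.13281020
m_prop = m_dry * (mr - 1) = 210.4 * (1.13281020 - 1)
m_prop = 27.9433 kg

27.9433 kg


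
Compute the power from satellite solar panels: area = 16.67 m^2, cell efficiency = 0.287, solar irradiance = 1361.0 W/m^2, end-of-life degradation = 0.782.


P = area * eta * S * degradation
P = 16.67 * 0.287 * 1361.0 * 0.782
P = 5091.9294 W

5091.9294 W


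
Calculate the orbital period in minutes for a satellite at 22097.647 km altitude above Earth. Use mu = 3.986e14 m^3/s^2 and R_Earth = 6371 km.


r = 28468.6470 km = 2.8468647e+07 m
T = 2*pi*sqrt(r^3/mu) = 2*pi*sqrt(2.307281e+22 / 3.986e14)
T = 47803.6945 s = 796.7282 min

796.7282 minutes


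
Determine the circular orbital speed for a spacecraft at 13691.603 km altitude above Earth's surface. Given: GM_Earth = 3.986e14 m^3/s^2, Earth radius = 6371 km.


r = R_E + alt = 6371.0 + 13691.603 = 20062.6030 km = 2.0062603e+07 m
v = sqrt(mu/r) = sqrt(3.986e14 / 2.0062603e+07) = 4457.3322 m/s = 4.4573 km/s

4.4573 km/s


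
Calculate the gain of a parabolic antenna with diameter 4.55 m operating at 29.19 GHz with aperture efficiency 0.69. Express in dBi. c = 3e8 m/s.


lambda = c/f = 3e8 / 2.919e+10 = 0.01027749 m
G = eta*(pi*D/lambda)^2 = 0.69*(pi*4.55/0.01027749)^2
G = 1.3347419e+06 (linear)
G = 10*log10(1.3347419e+06) = 61.2540 dBi

61.2540 dBi


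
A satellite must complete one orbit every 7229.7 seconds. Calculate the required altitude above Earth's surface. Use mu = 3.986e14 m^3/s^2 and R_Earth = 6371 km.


T = 7229.7 s
r = (mu*T^2/(4*pi^2))^(1/3) = (3.986e14 * 7229.7^2 / (4*pi^2))^(1/3)
r = 8.0811414e+06 m = 8081.1414 km
alt = r - R_E = 8081.1414 - 6371 = 1710.1414 km

1710.1414 km


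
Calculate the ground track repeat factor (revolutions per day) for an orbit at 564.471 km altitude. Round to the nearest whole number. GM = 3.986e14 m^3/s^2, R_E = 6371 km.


r = 6.935471e+06 m
T = 2*pi*sqrt(r^3/mu) = 5748.1112 s = 95.8019 min
revs/day = 1440 / 95.8019 = 15.0310
Rounded: 15 revolutions per day

15 revolutions per day


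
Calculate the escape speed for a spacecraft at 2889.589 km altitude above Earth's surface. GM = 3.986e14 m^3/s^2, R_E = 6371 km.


r = 6371.0 + 2889.589 = 9260.5890 km = 9.260589e+06 m
v_esc = sqrt(2*mu/r) = sqrt(2*3.986e14 / 9.260589e+06)
v_esc = 9278.2130 m/s = 9.2782 km/s

9.2782 km/s


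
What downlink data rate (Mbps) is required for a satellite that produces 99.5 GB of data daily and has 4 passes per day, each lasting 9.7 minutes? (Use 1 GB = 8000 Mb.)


total contact time = 4 * 9.7 * 60 = 2328.0000 s
data = 99.5 GB = 796000.0000 Mb
rate = 796000.0000 / 2328.0000 = 341.9244 Mbps

341.9244 Mbps


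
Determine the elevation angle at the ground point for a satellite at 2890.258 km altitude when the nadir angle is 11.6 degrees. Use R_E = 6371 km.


r = R_E + alt = 9261.2580 km
Law of sines in the satellite / Earth-center / ground-point triangle:
  sin(nadir)/R_E = sin(90 + el)/r  =>  cos(el) = (r/R_E)*sin(nadir)
cos(el) = (9261.2580 / 6371.0000) * sin(11.6 deg) = 0.2922986
el = arccos(0.2922986) = 73.0044 deg
(Earth-central angle = 90 - nadir - el = 5.3956 deg)

73.0044 degrees


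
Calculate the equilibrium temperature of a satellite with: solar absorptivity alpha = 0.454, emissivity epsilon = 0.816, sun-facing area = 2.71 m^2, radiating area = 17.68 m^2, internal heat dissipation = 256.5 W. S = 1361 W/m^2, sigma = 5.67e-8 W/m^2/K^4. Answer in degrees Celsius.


Numerator = alpha*S*A_sun + Q_int = 0.454*1361*2.71 + 256.5 = 1930.9927 W
Denominator = eps*sigma*A_rad = 0.816*5.67e-8*17.68 = 8.180041e-07 W/K^4
T^4 = 2.360615e+09 K^4
T = 220.4227 K = -52.7273 C

-52.7273 degrees Celsius


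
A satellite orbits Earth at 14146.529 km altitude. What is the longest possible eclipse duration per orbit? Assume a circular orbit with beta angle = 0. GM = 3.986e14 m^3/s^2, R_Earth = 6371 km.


r = 20517.5290 km
T = 487.4696 min
Eclipse fraction = arcsin(R_E/r)/pi = arcsin(6371.0000/20517.5290)/pi
= arcsin(0.310515)/pi = 0.1005015
Eclipse duration = 0.1005015 * 487.4696 = 48.9914 min

48.9914 minutes


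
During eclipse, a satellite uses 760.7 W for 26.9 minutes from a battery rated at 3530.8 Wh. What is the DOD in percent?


E_used = P * t / 60 = 760.7 * 26.9 / 60 = 341.0472 Wh
DOD = E_used / E_total * 100 = 341.0472 / 3530.8 * 100
DOD = 9.6592 %

9.6592 %


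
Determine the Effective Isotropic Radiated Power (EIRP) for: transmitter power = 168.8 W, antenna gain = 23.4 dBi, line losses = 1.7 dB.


Pt = 168.8 W = 22.2737 dBW
EIRP = Pt_dBW + Gt - losses = 22.2737 + 23.4 - 1.7 = 43.9737 dBW

43.9737 dBW


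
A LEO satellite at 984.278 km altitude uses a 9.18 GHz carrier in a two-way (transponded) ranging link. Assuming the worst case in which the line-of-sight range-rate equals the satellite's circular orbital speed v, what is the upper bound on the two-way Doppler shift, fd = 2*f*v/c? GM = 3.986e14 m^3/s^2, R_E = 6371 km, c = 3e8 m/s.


r = 7.355278e+06 m
v = sqrt(mu/r) = 7361.5472 m/s (worst-case radial velocity)
f = 9.18 GHz = 9.18e+09 Hz
fd = 2*f*v/c = 2*9.18e+09*7361.5472/3.0e+08
fd = 450526.6889 Hz

450526.6889 Hz


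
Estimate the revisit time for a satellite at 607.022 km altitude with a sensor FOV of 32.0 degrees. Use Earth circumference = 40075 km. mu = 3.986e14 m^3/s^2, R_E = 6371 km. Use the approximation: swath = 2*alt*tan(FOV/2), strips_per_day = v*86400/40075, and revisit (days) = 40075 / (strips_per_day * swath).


swath = 2*607.022*tan(0.2792527) = 348.1215 km
v = sqrt(mu/r) = 7557.9233 m/s = 7.5579 km/s
strips/day = v*86400/40075 = 7.5579*86400/40075 = 16.2946
coverage/day = strips * swath = 16.2946 * 348.1215 = 5672.4876 km
revisit = 40075 / 5672.4876 = 7.0648 days

7.0648 days


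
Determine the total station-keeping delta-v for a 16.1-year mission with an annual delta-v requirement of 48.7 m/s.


dV = rate * years = 48.7 * 16.1
dV = 784.0700 m/s

784.0700 m/s


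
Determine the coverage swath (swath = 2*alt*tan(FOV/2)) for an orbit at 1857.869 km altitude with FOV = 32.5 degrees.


FOV = 32.5 deg = 0.567232 rad
swath = 2 * alt * tan(FOV/2) = 2 * 1857.869 * tan(0.283616)
swath = 2 * 1857.869 * 0.2914734
swath = 1083.0389 km

1083.0389 km


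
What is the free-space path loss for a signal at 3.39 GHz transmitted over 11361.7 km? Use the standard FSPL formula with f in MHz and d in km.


f = 3.39 GHz = 3390.0000 MHz
d = 11361.7 km
FSPL = 32.44 + 20*log10(3390.0000) + 20*log10(11361.7)
FSPL = 32.44 + 70.6040 + 81.1089
FSPL = 184.1529 dB

184.1529 dB


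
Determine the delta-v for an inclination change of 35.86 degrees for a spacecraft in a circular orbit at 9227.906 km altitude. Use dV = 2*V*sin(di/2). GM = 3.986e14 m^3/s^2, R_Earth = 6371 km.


r = 15598.9060 km = 1.5598906e+07 m
V = sqrt(mu/r) = 5055.0049 m/s
di = 35.86 deg = 0.6258751 rad
dV = 2*V*sin(di/2) = 2*5055.0049*sin(0.3129375)
dV = 3112.4153 m/s = 3.1124 km/s

3.1124 km/s


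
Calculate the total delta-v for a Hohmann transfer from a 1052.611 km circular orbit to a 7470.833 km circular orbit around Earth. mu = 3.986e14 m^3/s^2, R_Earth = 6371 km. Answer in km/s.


r1 = 7423.6110 km = 7.423611e+06 m
r2 = 13841.8330 km = 1.3841833e+07 m
dv1 = sqrt(mu/r1)*(sqrt(2*r2/(r1+r2)) - 1) = 1032.9768 m/s
dv2 = sqrt(mu/r2)*(1 - sqrt(2*r1/(r1+r2))) = 882.3482 m/s
total dv = |dv1| + |dv2| = 1032.9768 + 882.3482 = 1915.3250 m/s = 1.9153 km/s

1.9153 km/s


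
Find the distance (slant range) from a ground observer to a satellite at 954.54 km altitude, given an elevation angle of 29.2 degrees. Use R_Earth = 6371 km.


h = 954.54 km, el = 29.2 deg
d = -R_E*sin(el) + sqrt((R_E*sin(el))^2 + 2*R_E*h + h^2)
d = -6371.0000*sin(0.5096361) + sqrt((6371.0000*0.4878597)^2 + 2*6371.0000*954.54 + 954.54^2)
d = 1659.9187 km

1659.9187 km


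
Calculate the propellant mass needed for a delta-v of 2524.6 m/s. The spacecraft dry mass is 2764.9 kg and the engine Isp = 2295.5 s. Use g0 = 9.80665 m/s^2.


ve = Isp * g0 = 2295.5 * 9.80665 = 22511.165075 m/s
mass ratio = exp(dv/ve) = exp(2524.6/22511.165075) = 1.11867930
m_prop = m_dry * (mr - 1) = 2764.9 * (1.11867930 - 1)
m_prop = 328.1364 kg

328.1364 kg


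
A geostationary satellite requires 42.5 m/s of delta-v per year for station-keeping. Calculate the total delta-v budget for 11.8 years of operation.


dV = rate * years = 42.5 * 11.8
dV = 501.5000 m/s

501.5000 m/s


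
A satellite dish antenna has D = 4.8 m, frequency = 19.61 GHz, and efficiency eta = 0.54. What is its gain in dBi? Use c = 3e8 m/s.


lambda = c/f = 3e8 / 1.961e+10 = 0.01529832 m
G = eta*(pi*D/lambda)^2 = 0.54*(pi*4.8/0.01529832)^2
G = 524672.9301 (linear)
G = 10*log10(524672.9301) = 57.1989 dBi

57.1989 dBi


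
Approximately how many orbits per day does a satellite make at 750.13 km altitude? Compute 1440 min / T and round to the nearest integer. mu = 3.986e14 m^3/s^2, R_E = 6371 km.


r = 7.12113e+06 m
T = 2*pi*sqrt(r^3/mu) = 5980.4600 s = 99.6743 min
revs/day = 1440 / 99.6743 = 14.4470
Rounded: 14 revolutions per day

14 revolutions per day


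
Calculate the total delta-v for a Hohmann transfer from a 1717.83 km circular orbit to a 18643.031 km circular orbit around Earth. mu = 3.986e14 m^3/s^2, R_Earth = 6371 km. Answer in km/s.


r1 = 8088.8300 km = 8.08883e+06 m
r2 = 25014.0310 km = 2.5014031e+07 m
dv1 = sqrt(mu/r1)*(sqrt(2*r2/(r1+r2)) - 1) = 1609.9658 m/s
dv2 = sqrt(mu/r2)*(1 - sqrt(2*r1/(r1+r2))) = 1201.2462 m/s
total dv = |dv1| + |dv2| = 1609.9658 + 1201.2462 = 2811.2120 m/s = 2.8112 km/s

2.8112 km/s


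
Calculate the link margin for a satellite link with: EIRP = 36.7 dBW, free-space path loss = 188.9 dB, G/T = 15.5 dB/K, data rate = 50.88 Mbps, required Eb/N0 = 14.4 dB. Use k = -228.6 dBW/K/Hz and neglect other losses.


C/N0 = EIRP - FSPL + G/T - k = 36.7 - 188.9 + 15.5 - (-228.6)
C/N0 = 91.9000 dB-Hz
R_b = 50.88 Mbps = 5.088e+07 bps -> 10*log10(R_b) = 77.0655 dB-Hz
Eb/N0 = C/N0 - 10*log10(R_b) = 91.9000 - 77.0655 = 14.8345 dB
Margin = Eb/N0 - Eb/N0_req = 14.8345 - 14.4 = 0.434529 dB (link closes)

0.4345 dB


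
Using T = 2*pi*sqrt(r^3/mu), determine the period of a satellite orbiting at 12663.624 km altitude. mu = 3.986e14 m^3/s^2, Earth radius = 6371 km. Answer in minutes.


r = 19034.6240 km = 1.9034624e+07 m
T = 2*pi*sqrt(r^3/mu) = 2*pi*sqrt(6.8965662e+21 / 3.986e14)
T = 26135.3111 s = 435.5885 min

435.5885 minutes


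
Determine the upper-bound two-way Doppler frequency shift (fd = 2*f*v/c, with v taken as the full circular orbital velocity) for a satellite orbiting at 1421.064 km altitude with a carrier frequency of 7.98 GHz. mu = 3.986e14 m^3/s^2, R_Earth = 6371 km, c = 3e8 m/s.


r = 7.792064e+06 m
v = sqrt(mu/r) = 7152.2451 m/s (worst-case radial velocity)
f = 7.98 GHz = 7.98e+09 Hz
fd = 2*f*v/c = 2*7.98e+09*7152.2451/3.0e+08
fd = 380499.4418 Hz

380499.4418 Hz


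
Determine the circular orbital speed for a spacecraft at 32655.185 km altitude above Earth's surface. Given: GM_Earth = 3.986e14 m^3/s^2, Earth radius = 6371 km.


r = R_E + alt = 6371.0 + 32655.185 = 39026.1850 km = 3.9026185e+07 m
v = sqrt(mu/r) = sqrt(3.986e14 / 3.9026185e+07) = 3195.8810 m/s = 3.1959 km/s

3.1959 km/s


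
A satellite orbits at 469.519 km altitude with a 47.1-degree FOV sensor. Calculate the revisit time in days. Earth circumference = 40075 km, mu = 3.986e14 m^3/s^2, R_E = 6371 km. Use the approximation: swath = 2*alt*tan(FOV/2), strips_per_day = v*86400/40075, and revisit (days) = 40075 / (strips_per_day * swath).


swath = 2*469.519*tan(0.411025) = 409.2801 km
v = sqrt(mu/r) = 7633.5072 m/s = 7.6335 km/s
strips/day = v*86400/40075 = 7.6335*86400/40075 = 16.4575
coverage/day = strips * swath = 16.4575 * 409.2801 = 6735.7346 km
revisit = 40075 / 6735.7346 = 5.9496 days

5.9496 days


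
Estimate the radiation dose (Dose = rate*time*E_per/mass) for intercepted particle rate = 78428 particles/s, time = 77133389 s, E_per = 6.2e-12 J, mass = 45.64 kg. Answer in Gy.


Total energy deposited = rate * time * E_per
  = 78428 * 77133389 * 6.2e-12 = 37.5064 J
Dose = E_total / mass = 37.5064 / 45.64
Dose = 0.8217876 Gy

0.8218 Gy


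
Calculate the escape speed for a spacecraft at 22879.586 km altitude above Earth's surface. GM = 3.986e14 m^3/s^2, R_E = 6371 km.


r = 6371.0 + 22879.586 = 29250.5860 km = 2.9250586e+07 m
v_esc = sqrt(2*mu/r) = sqrt(2*3.986e14 / 2.9250586e+07)
v_esc = 5220.5512 m/s = 5.2206 km/s

5.2206 km/s


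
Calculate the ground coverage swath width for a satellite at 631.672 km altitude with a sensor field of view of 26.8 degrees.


FOV = 26.8 deg = 0.4677482 rad
swath = 2 * alt * tan(FOV/2) = 2 * 631.672 * tan(0.2338741)
swath = 2 * 631.672 * 0.2382336
swath = 300.9710 km

300.9710 km


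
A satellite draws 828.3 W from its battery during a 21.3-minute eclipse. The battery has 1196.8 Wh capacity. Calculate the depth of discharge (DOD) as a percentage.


E_used = P * t / 60 = 828.3 * 21.3 / 60 = 294.0465 Wh
DOD = E_used / E_total * 100 = 294.0465 / 1196.8 * 100
DOD = 24.5694 %

24.5694 %


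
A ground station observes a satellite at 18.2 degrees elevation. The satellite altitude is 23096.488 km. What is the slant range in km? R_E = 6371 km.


h = 23096.488 km, el = 18.2 deg
d = -R_E*sin(el) + sqrt((R_E*sin(el))^2 + 2*R_E*h + h^2)
d = -6371.0000*sin(0.3176499) + sqrt((6371.0000*0.3123349)^2 + 2*6371.0000*23096.488 + 23096.488^2)
d = 26849.3731 km

26849.3731 km


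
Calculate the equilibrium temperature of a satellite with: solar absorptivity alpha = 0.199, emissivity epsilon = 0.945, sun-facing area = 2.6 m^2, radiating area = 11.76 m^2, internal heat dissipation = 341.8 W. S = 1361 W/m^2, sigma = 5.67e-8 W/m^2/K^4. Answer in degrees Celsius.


Numerator = alpha*S*A_sun + Q_int = 0.199*1361*2.6 + 341.8 = 1045.9814 W
Denominator = eps*sigma*A_rad = 0.945*5.67e-8*11.76 = 6.3011844e-07 W/K^4
T^4 = 1.6599759e+09 K^4
T = 201.8485 K = -71.3015 C

-71.3015 degrees Celsius


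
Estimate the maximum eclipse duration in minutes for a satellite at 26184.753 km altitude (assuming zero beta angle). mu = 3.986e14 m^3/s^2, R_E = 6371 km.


r = 32555.7530 km
T = 974.3199 min
Eclipse fraction = arcsin(R_E/r)/pi = arcsin(6371.0000/32555.7530)/pi
= arcsin(0.1956951)/pi = 0.06269628
Eclipse duration = 0.06269628 * 974.3199 = 61.0862 min

61.0862 minutes


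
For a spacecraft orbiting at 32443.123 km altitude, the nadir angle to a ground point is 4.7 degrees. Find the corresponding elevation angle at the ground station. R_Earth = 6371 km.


r = R_E + alt = 38814.1230 km
Law of sines in the satellite / Earth-center / ground-point triangle:
  sin(nadir)/R_E = sin(90 + el)/r  =>  cos(el) = (r/R_E)*sin(nadir)
cos(el) = (38814.1230 / 6371.0000) * sin(4.7 deg) = 0.499195
el = arccos(0.499195) = 60.0532 deg
(Earth-central angle = 90 - nadir - el = 25.2468 deg)

60.0532 degrees


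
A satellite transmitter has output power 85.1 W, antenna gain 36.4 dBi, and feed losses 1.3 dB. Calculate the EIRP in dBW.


Pt = 85.1 W = 19.2993 dBW
EIRP = Pt_dBW + Gt - losses = 19.2993 + 36.4 - 1.3 = 54.3993 dBW

54.3993 dBW


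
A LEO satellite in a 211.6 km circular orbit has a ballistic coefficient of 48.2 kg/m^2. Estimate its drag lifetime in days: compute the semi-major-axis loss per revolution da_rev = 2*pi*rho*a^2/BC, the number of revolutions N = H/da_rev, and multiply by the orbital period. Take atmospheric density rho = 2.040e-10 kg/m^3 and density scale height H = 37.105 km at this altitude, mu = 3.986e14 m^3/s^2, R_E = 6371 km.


a = R_E + alt = 6582.6000 km = 6.5826e+06 m
da_rev = 2*pi*rho*a^2/BC = 2*pi*2.040e-10*(6.5826e+06)^2/48.2 = 1152.279747 m per revolution
N = H/da_rev = 37105.0000 m / 1152.279747 m = 32.2014 revolutions
P = 2*pi*sqrt(a^3/mu) = 5315.0508 s
lifetime = N*P = 32.2014 * 5315.0508 = 171151.9797 s = 1.9809 days

1.9809 days


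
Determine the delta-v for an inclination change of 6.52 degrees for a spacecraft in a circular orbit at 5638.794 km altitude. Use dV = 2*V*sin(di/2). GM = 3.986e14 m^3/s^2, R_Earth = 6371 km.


r = 12009.7940 km = 1.2009794e+07 m
V = sqrt(mu/r) = 5761.0397 m/s
di = 6.52 deg = 0.1137955 rad
dV = 2*V*sin(di/2) = 2*5761.0397*sin(0.05689773)
dV = 655.2265 m/s = 0.6552265 km/s

0.6552 km/s


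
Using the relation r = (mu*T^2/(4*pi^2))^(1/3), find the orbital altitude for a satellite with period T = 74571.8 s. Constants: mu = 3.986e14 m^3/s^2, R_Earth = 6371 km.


T = 74571.8 s
r = (mu*T^2/(4*pi^2))^(1/3) = (3.986e14 * 74571.8^2 / (4*pi^2))^(1/3)
r = 3.8292078e+07 m = 38292.0782 km
alt = r - R_E = 38292.0782 - 6371 = 31921.0782 km

31921.0782 km


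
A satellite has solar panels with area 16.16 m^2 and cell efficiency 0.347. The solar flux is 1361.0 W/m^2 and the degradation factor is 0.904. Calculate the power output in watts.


P = area * eta * S * degradation
P = 16.16 * 0.347 * 1361.0 * 0.904
P = 6899.1786 W

6899.1786 W


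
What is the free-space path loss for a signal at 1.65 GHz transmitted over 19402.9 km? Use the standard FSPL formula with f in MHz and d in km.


f = 1.65 GHz = 1650.0000 MHz
d = 19402.9 km
FSPL = 32.44 + 20*log10(1650.0000) + 20*log10(19402.9)
FSPL = 32.44 + 64.3497 + 85.7573
FSPL = 182.5470 dB

182.5470 dB


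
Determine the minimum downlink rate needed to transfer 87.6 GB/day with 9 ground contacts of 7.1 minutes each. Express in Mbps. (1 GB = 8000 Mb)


total contact time = 9 * 7.1 * 60 = 3834.0000 s
data = 87.6 GB = 700800.0000 Mb
rate = 700800.0000 / 3834.0000 = 182.7856 Mbps

182.7856 Mbps


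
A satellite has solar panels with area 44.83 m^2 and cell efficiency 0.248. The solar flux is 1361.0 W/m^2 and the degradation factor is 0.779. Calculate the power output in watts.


P = area * eta * S * degradation
P = 44.83 * 0.248 * 1361.0 * 0.779
P = 11787.3452 W

11787.3452 W


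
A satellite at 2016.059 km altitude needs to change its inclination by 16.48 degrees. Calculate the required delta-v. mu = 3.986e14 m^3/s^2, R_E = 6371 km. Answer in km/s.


r = 8387.0590 km = 8.387059e+06 m
V = sqrt(mu/r) = 6893.8812 m/s
di = 16.48 deg = 0.2876303 rad
dV = 2*V*sin(di/2) = 2*6893.8812*sin(0.1438151)
dV = 1976.0606 m/s = 1.9761 km/s

1.9761 km/s


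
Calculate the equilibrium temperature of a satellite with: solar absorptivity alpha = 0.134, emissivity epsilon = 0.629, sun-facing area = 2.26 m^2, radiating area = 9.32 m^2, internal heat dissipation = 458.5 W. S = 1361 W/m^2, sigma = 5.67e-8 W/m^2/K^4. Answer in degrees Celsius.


Numerator = alpha*S*A_sun + Q_int = 0.134*1361*2.26 + 458.5 = 870.6652 W
Denominator = eps*sigma*A_rad = 0.629*5.67e-8*9.32 = 3.3239128e-07 W/K^4
T^4 = 2.6193986e+09 K^4
T = 226.2301 K = -46.9199 C

-46.9199 degrees Celsius


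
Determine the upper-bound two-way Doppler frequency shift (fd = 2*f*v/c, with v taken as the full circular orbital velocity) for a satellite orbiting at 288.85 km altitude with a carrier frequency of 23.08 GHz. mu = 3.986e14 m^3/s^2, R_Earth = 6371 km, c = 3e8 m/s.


r = 6.65985e+06 m
v = sqrt(mu/r) = 7736.3556 m/s (worst-case radial velocity)
f = 23.08 GHz = 2.308e+10 Hz
fd = 2*f*v/c = 2*2.308e+10*7736.3556/3.0e+08
fd = 1.1903672e+06 Hz

1.1904e+06 Hz


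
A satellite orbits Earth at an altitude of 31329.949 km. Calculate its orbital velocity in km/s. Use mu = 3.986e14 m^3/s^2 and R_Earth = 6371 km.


r = R_E + alt = 6371.0 + 31329.949 = 37700.9490 km = 3.7700949e+07 m
v = sqrt(mu/r) = sqrt(3.986e14 / 3.7700949e+07) = 3251.5655 m/s = 3.2516 km/s

3.2516 km/s


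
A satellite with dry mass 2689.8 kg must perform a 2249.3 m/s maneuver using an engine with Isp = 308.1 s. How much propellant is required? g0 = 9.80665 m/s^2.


ve = Isp * g0 = 308.1 * 9.80665 = 3021.428865 m/s
mass ratio = exp(dv/ve) = exp(2249.3/3021.428865) = 2.10528132
m_prop = m_dry * (mr - 1) = 2689.8 * (2.10528132 - 1)
m_prop = 2972.9857 kg

2972.9857 kg


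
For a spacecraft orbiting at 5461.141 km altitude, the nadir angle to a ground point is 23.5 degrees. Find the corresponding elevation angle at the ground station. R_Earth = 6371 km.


r = R_E + alt = 11832.1410 km
Law of sines in the satellite / Earth-center / ground-point triangle:
  sin(nadir)/R_E = sin(90 + el)/r  =>  cos(el) = (r/R_E)*sin(nadir)
cos(el) = (11832.1410 / 6371.0000) * sin(23.5 deg) = 0.7405518
el = arccos(0.7405518) = 42.2216 deg
(Earth-central angle = 90 - nadir - el = 24.2784 deg)

42.2216 degrees


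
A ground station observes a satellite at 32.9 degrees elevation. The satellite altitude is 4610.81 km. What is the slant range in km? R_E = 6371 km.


h = 4610.81 km, el = 32.9 deg
d = -R_E*sin(el) + sqrt((R_E*sin(el))^2 + 2*R_E*h + h^2)
d = -6371.0000*sin(0.5742133) + sqrt((6371.0000*0.5431744)^2 + 2*6371.0000*4610.81 + 4610.81^2)
d = 6130.3696 km

6130.3696 km


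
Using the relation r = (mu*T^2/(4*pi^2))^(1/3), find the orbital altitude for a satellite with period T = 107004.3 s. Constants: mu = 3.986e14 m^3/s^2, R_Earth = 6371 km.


T = 107004.3 s
r = (mu*T^2/(4*pi^2))^(1/3) = (3.986e14 * 107004.3^2 / (4*pi^2))^(1/3)
r = 4.8714697e+07 m = 48714.6970 km
alt = r - R_E = 48714.6970 - 6371 = 42343.6970 km

42343.6970 km


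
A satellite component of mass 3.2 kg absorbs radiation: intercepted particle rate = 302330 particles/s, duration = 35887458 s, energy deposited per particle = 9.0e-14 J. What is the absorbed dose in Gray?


Total energy deposited = rate * time * E_per
  = 302330 * 35887458 * 9.0e-14 = 0.976487 J
Dose = E_total / mass = 0.976487 / 3.2
Dose = 0.3051522 Gy

0.3052 Gy


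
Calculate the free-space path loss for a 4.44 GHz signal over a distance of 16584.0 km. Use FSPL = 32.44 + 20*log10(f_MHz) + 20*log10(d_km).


f = 4.44 GHz = 4440.0000 MHz
d = 16584.0 km
FSPL = 32.44 + 20*log10(4440.0000) + 20*log10(16584.0)
FSPL = 32.44 + 72.9477 + 84.3938
FSPL = 189.7814 dB

189.7814 dB


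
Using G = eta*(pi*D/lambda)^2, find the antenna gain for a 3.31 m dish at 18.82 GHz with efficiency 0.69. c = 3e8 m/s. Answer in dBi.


lambda = c/f = 3e8 / 1.882e+10 = 0.01594049 m
G = eta*(pi*D/lambda)^2 = 0.69*(pi*3.31/0.01594049)^2
G = 293630.7622 (linear)
G = 10*log10(293630.7622) = 54.6780 dBi

54.6780 dBi


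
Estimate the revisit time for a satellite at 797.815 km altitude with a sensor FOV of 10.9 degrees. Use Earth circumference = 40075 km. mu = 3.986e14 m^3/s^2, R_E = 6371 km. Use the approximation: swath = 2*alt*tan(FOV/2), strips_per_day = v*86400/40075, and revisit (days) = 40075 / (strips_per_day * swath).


swath = 2*797.815*tan(0.09512044) = 152.2365 km
v = sqrt(mu/r) = 7456.6706 m/s = 7.4567 km/s
strips/day = v*86400/40075 = 7.4567*86400/40075 = 16.0763
coverage/day = strips * swath = 16.0763 * 152.2365 = 2447.3936 km
revisit = 40075 / 2447.3936 = 16.3746 days

16.3746 days


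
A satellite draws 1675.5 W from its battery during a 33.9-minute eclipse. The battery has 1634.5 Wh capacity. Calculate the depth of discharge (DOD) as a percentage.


E_used = P * t / 60 = 1675.5 * 33.9 / 60 = 946.6575 Wh
DOD = E_used / E_total * 100 = 946.6575 / 1634.5 * 100
DOD = 57.9173 %

57.9173 %


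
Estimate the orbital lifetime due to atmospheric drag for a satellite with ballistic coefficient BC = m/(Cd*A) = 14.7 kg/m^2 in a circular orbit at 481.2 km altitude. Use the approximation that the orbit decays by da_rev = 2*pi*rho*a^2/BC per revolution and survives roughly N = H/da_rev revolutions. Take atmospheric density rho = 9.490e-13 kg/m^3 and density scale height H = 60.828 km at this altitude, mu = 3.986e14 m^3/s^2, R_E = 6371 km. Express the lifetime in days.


a = R_E + alt = 6852.2000 km = 6.8522e+06 m
da_rev = 2*pi*rho*a^2/BC = 2*pi*9.490e-13*(6.8522e+06)^2/14.7 = 19.045343 m per revolution
N = H/da_rev = 60828.0000 m / 19.045343 m = 3193.8516 revolutions
P = 2*pi*sqrt(a^3/mu) = 5644.9002 s
lifetime = N*P = 3193.8516 * 5644.9002 = 1.8028973e+07 s = 208.6687 days

208.6687 days


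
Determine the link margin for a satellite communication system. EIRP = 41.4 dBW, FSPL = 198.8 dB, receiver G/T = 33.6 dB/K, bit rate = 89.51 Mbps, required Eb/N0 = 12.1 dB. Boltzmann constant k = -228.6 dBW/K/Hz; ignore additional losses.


C/N0 = EIRP - FSPL + G/T - k = 41.4 - 198.8 + 33.6 - (-228.6)
C/N0 = 104.8000 dB-Hz
R_b = 89.51 Mbps = 8.951e+07 bps -> 10*log10(R_b) = 79.5187 dB-Hz
Eb/N0 = C/N0 - 10*log10(R_b) = 104.8000 - 79.5187 = 25.2813 dB
Margin = Eb/N0 - Eb/N0_req = 25.2813 - 12.1 = 13.1813 dB (link closes)

13.1813 dB
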